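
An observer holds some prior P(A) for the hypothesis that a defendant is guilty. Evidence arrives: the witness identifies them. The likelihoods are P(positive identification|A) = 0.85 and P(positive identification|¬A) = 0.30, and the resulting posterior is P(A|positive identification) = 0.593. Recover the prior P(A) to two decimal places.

P(A) = 0.34

In odds form, posterior odds = prior odds × likelihood ratio, so prior odds = posterior odds ÷ LR.
Posterior odds = 0.593/(1−0.593) = 1.4570. LR = 0.85/0.30 = 2.8333.
Prior odds = 1.4570/2.8333 = 0.5142, so P(A) = 0.5142/(1+0.5142) ≈ 0.34.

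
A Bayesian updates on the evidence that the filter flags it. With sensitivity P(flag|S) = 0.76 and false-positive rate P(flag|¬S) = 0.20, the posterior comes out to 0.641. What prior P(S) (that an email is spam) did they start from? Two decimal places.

P(S) = 0.32

In odds form, posterior odds = prior odds × likelihood ratio, so prior odds = posterior odds ÷ LR.
Posterior odds = 0.641/(1−0.641) = 1.7855. LR = 0.76/0.20 = 3.8000.
Prior odds = 1.7855/3.8000 = 0.4699, so P(S) = 0.4699/(1+0.4699) ≈ 0.32.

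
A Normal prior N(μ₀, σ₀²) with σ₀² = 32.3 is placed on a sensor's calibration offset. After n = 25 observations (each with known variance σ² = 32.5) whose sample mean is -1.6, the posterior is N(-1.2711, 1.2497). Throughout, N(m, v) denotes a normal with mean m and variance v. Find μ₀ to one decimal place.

μ₀ = 6.9

The posterior mean is a precision-weighted average: μ_n = (τ₀μ₀ + τ_data·x̄)/(τ₀+τ_data), with τ₀=1/σ₀² and τ_data=n/σ².
Here τ₀ = 1/32.3 = 0.030960 and τ_data = 25/32.5 = 0.769231, so τ_n = 0.800191.
Rearranging for μ₀: μ₀ = (μ_n·τ_n − τ_data·x̄)/τ₀ = (-1.2711·0.800191 − 0.769231·-1.6) / 0.030960 = 0.213647/0.030960 ≈ 6.9.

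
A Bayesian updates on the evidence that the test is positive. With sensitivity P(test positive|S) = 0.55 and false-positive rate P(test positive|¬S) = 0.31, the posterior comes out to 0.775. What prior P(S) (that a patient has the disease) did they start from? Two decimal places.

In odds form, posterior odds = prior odds × likelihood ratio, so prior odds = posterior odds ÷ LR.
Posterior odds = 0.775/(1−0.775) = 3.4444. LR = 0.55/0.31 = 1.7742.
Prior odds = 3.4444/1.7742 = 1.9414, so P(S) = 1.9414/(1+1.9414) ≈ 0.66.

P(S) = 0.66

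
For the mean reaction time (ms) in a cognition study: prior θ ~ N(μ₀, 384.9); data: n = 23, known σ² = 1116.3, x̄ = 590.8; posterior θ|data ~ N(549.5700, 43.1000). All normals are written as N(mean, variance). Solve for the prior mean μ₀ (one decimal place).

The posterior mean is a precision-weighted average: μ_n = (τ₀μ₀ + τ_data·x̄)/(τ₀+τ_data), with τ₀=1/σ₀² and τ_data=n/σ².
Here τ₀ = 1/384.9 = 0.002598 and τ_data = 23/1116.3 = 0.020604, so τ_n = 0.023202.
Rearranging for μ₀: μ₀ = (μ_n·τ_n − τ_data·x̄)/τ₀ = (549.5700·0.023202 − 0.020604·590.8) / 0.002598 = 0.578280/0.002598 ≈ 222.6.

μ₀ = 222.6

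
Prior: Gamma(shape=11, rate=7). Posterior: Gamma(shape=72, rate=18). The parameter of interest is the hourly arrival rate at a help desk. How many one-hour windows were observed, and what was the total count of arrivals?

Gamma–Poisson conjugacy: posterior shape = α + Σxᵢ, posterior rate = β + n.
Matching: Σxᵢ = 72 − 11 = 61 and n = 18 − 7 = 11.

n = 11 one-hour windows with total 61 arrivals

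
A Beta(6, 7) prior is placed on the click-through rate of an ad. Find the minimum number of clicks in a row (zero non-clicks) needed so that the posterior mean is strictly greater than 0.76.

After k clicks and 0 non-clicks the posterior is Beta(6+k, 7), with mean (6+k)/(6+7+k).
Set (6+k)/(13+k) > 0.76 and solve: k > (0.76·13 − 6)/(1 − 0.76) = 16.167.
The smallest integer exceeding 16.167 is 17.

k = 17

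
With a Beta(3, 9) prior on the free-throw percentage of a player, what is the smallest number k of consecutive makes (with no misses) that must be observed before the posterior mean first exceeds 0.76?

k = 26

After k makes and 0 misses the posterior is Beta(3+k, 9), with mean (3+k)/(3+9+k).
Set (3+k)/(12+k) > 0.76 and solve: k > (0.76·12 − 3)/(1 − 0.76) = 25.500.
The smallest integer exceeding 25.500 is 26.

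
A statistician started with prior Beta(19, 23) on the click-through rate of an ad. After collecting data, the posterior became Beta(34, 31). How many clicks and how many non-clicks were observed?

Under Beta–binomial conjugacy the posterior parameters are (α+s, β+f).
So s = 34 − 19 = 15 and f = 31 − 23 = 8.

15 clicks and 8 non-clicks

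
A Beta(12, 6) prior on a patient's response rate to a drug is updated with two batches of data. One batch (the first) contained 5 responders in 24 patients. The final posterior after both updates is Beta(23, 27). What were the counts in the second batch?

Because Beta–binomial updating is additive in the counts, the combined data contributed (α_post−α_prior, β_post−β_prior) successes and failures.
Total across both batches: 23−12=11 responders, 27−6=21 non-responders.
Subtract the first batch: 11−5=6 responders and 21−19=2 non-responders.

6 responders and 2 non-responders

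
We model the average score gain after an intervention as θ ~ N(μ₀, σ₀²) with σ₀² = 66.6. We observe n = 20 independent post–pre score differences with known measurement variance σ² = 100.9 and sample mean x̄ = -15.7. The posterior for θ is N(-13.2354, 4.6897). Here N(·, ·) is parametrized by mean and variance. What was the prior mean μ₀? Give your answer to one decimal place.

With known observation variance, the Normal–Normal posterior has precision τ_n = τ₀ + n/σ² and mean μ_n = (τ₀μ₀ + (n/σ²)x̄)/τ_n.
Here τ₀ = 1/66.6 = 0.015015 and τ_data = 20/100.9 = 0.198216, so τ_n = 0.213231.
Rearranging for μ₀: μ₀ = (μ_n·τ_n − τ_data·x̄)/τ₀ = (-13.2354·0.213231 − 0.198216·-15.7) / 0.015015 = 0.289794/0.015015 ≈ 19.3.

μ₀ = 19.3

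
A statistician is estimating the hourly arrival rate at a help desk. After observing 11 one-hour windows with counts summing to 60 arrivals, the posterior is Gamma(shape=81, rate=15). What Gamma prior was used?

Gamma–Poisson conjugacy: posterior shape = α + Σxᵢ, posterior rate = β + n.
So α = 81 − 60 = 21 and β = 15 − 11 = 4.

Gamma(shape=21, rate=4)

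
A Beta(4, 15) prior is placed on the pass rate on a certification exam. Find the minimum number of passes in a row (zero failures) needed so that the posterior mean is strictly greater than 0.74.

k = 39

After k passes and 0 failures the posterior is Beta(4+k, 15), with mean (4+k)/(4+15+k).
Set (4+k)/(19+k) > 0.74 and solve: k > (0.74·19 − 4)/(1 − 0.74) = 38.692.
The smallest integer exceeding 38.692 is 39.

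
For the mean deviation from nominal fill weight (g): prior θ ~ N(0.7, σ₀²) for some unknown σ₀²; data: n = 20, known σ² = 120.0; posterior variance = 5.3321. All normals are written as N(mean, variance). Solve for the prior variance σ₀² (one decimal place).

σ₀² = 47.9

For the Normal–Normal model with known σ², precisions add: τ_n = τ₀ + n/σ².
So 1/σ₀² = 1/5.3321 − 20/120.0 = 0.187543 − 0.166667 = 0.020876.
Hence σ₀² = 1/0.020876 ≈ 47.9.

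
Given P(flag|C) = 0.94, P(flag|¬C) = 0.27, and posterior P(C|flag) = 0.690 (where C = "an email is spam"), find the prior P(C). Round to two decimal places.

Bayes' rule in odds form gives O(C|E) = O(C)·[P(E|C)/P(E|¬C)], hence O(C) = O(C|E)/LR.
Posterior odds = 0.690/(1−0.690) = 2.2258. LR = 0.94/0.27 = 3.4815.
Prior odds = 2.2258/3.4815 = 0.6393, so P(C) = 0.6393/(1+0.6393) ≈ 0.39.

P(C) = 0.39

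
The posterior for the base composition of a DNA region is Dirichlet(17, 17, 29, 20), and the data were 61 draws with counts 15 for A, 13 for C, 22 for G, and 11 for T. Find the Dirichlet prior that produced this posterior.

Dirichlet(2, 4, 7, 9)

For a Dirichlet(α) prior with multinomial counts c, the posterior is Dirichlet(α + c) componentwise.
Subtract each count from the matching posterior parameter: 17−15=2, 17−13=4, 29−22=7, 20−11=9.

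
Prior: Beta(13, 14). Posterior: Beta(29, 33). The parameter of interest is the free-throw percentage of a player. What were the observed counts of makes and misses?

16 makes and 19 misses

Under Beta–binomial conjugacy the posterior parameters are (α+s, β+f).
So s = 29 − 13 = 16 and f = 33 − 14 = 19.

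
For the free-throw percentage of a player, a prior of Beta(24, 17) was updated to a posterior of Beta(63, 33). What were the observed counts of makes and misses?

39 makes and 16 misses

Beta is conjugate to the binomial likelihood: posterior = Beta(a+s, b+f).
Match parameters: s=63−24=39, f=33−17=16.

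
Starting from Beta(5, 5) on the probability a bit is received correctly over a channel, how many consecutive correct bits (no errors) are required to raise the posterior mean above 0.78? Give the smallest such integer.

k = 13

After k correct bits and 0 errors the posterior is Beta(5+k, 5), with mean (5+k)/(5+5+k).
Set (5+k)/(10+k) > 0.78 and solve: k > (0.78·10 − 5)/(1 − 0.78) = 12.727.
The smallest integer exceeding 12.727 is 13, and checking k=13: (18)/(23) = 0.7826 > 0.78.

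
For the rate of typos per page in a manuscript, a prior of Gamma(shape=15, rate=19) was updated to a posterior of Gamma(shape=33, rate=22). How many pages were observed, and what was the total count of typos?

n = 3 pages with total 18 typos

Gamma–Poisson conjugacy: posterior shape = α + Σxᵢ, posterior rate = β + n.
Matching: Σxᵢ = 33 − 15 = 18 and n = 22 − 19 = 3.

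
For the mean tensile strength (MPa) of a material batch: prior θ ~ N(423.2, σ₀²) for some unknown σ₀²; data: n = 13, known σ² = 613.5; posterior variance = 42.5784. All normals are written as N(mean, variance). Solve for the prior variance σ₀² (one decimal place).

For the Normal–Normal model with known σ², precisions add: τ_n = τ₀ + n/σ².
So 1/σ₀² = 1/42.5784 − 13/613.5 = 0.023486 − 0.021190 = 0.002296.
Hence σ₀² = 1/0.002296 ≈ 435.5.

σ₀² = 435.5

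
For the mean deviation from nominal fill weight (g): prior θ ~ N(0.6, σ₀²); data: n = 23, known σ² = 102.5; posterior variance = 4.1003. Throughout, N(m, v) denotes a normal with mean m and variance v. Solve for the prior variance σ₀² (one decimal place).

σ₀² = 51.3

For the Normal–Normal model with known σ², precisions add: τ_n = τ₀ + n/σ².
So 1/σ₀² = 1/4.1003 − 23/102.5 = 0.243885 − 0.224390 = 0.019495.
Hence σ₀² = 1/0.019495 ≈ 51.3.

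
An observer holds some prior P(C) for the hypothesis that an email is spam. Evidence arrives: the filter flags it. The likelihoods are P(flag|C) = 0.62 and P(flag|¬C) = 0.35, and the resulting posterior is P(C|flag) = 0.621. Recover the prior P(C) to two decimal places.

In odds form, posterior odds = prior odds × likelihood ratio, so prior odds = posterior odds ÷ LR.
Posterior odds = 0.621/(1−0.621) = 1.6385. LR = 0.62/0.35 = 1.7714.
Prior odds = 1.6385/1.7714 = 0.9250, so P(C) = 0.9250/(1+0.9250) ≈ 0.48.

P(C) = 0.48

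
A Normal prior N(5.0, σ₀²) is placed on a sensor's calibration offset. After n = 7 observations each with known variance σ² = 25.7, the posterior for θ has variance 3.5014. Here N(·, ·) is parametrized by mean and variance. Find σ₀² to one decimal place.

σ₀² = 75.6

For the Normal–Normal model with known σ², precisions add: τ_n = τ₀ + n/σ².
So 1/σ₀² = 1/3.5014 − 7/25.7 = 0.285600 − 0.272374 = 0.013226.
Hence σ₀² = 1/0.013226 ≈ 75.6.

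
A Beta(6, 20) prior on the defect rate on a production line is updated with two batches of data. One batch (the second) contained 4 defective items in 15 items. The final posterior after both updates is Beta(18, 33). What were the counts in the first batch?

8 defective items and 2 good items

Because Beta–binomial updating is additive in the counts, the combined data contributed (α_post−α_prior, β_post−β_prior) successes and failures.
Total across both batches: 18−6=12 defective items, 33−20=13 good items.
Subtract the second batch: 12−4=8 defective items and 13−11=2 good items.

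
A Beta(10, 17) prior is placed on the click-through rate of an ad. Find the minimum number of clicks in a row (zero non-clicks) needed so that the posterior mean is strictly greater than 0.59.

k = 15

After k clicks and 0 non-clicks the posterior is Beta(10+k, 17), with mean (10+k)/(10+17+k).
Set (10+k)/(27+k) > 0.59 and solve: k > (0.59·27 − 10)/(1 − 0.59) = 14.463.
The smallest integer exceeding 14.463 is 15.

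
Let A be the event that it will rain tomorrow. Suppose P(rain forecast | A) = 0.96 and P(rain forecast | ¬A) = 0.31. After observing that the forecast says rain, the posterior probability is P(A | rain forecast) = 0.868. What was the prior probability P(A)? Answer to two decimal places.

P(A) = 0.68

Bayes' rule in odds form gives O(A|E) = O(A)·[P(E|A)/P(E|¬A)], hence O(A) = O(A|E)/LR.
Posterior odds = 0.868/(1−0.868) = 6.5758. LR = 0.96/0.31 = 3.0968.
Prior odds = 6.5758/3.0968 = 2.1234, so P(A) = 2.1234/(1+2.1234) ≈ 0.68.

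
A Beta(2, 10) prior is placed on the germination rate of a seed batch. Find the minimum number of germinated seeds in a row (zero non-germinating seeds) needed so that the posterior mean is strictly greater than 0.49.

After k germinated seeds and 0 non-germinating seeds the posterior is Beta(2+k, 10), with mean (2+k)/(2+10+k).
Set (2+k)/(12+k) > 0.49 and solve: k > (0.49·12 − 2)/(1 − 0.49) = 7.608.
The smallest integer exceeding 7.608 is 8.

k = 8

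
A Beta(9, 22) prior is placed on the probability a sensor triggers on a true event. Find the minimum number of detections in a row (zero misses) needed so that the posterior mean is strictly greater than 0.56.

k = 20

After k detections and 0 misses the posterior is Beta(9+k, 22), with mean (9+k)/(9+22+k).
Set (9+k)/(31+k) > 0.56 and solve: k > (0.56·31 − 9)/(1 − 0.56) = 19.000.
The smallest integer exceeding 19.000 is 20, and checking k=20: (29)/(51) = 0.5686 > 0.56.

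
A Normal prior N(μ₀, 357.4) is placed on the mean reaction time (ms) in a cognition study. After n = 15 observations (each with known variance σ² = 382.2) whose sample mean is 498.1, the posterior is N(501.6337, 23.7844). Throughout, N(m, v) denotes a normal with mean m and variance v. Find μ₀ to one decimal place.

The posterior mean is a precision-weighted average: μ_n = (τ₀μ₀ + τ_data·x̄)/(τ₀+τ_data), with τ₀=1/σ₀² and τ_data=n/σ².
Here τ₀ = 1/357.4 = 0.002798 and τ_data = 15/382.2 = 0.039246, so τ_n = 0.042044.
Rearranging for μ₀: μ₀ = (μ_n·τ_n − τ_data·x̄)/τ₀ = (501.6337·0.042044 − 0.039246·498.1) / 0.002798 = 1.542255/0.002798 ≈ 551.2.

μ₀ = 551.2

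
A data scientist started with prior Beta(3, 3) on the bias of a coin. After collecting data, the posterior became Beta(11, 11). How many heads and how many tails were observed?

A Beta(α, β) prior with s successes and f failures in binomial data gives a Beta(α+s, β+f) posterior.
Match parameters: s=11−3=8, f=11−3=8.

8 heads and 8 tails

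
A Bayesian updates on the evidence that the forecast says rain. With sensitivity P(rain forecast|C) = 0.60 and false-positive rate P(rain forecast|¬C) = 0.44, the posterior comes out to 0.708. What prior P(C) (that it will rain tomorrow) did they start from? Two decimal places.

Bayes' rule in odds form gives O(C|E) = O(C)·[P(E|C)/P(E|¬C)], hence O(C) = O(C|E)/LR.
Posterior odds = 0.708/(1−0.708) = 2.4247. LR = 0.60/0.44 = 1.3636.
Prior odds = 2.4247/1.3636 = 1.7782, so P(C) = 1.7782/(1+1.7782) ≈ 0.64.

P(C) = 0.64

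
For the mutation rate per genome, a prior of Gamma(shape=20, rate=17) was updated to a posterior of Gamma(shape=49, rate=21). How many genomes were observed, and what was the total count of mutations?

n = 4 genomes with total 29 mutations

A Gamma(α, β) prior (rate parametrization) on a Poisson rate with n observations summing to S gives posterior Gamma(α+S, β+n).
Matching: Σxᵢ = 49 − 20 = 29 and n = 21 − 17 = 4.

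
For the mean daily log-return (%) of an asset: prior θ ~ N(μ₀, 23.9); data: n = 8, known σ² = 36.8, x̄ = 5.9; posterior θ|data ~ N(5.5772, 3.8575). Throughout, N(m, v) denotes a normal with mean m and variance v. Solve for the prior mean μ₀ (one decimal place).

μ₀ = 3.9

The posterior mean is a precision-weighted average: μ_n = (τ₀μ₀ + τ_data·x̄)/(τ₀+τ_data), with τ₀=1/σ₀² and τ_data=n/σ².
Here τ₀ = 1/23.9 = 0.041841 and τ_data = 8/36.8 = 0.217391, so τ_n = 0.259232.
Rearranging for μ₀: μ₀ = (μ_n·τ_n − τ_data·x̄)/τ₀ = (5.5772·0.259232 − 0.217391·5.9) / 0.041841 = 0.163182/0.041841 ≈ 3.9.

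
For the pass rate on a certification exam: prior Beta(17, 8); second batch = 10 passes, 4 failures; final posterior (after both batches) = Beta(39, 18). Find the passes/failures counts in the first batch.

Sequential conjugate updates are equivalent to a single update on the pooled data, so total successes = posterior α − prior α and total failures = posterior β − prior β.
Total across both batches: 39−17=22 passes, 18−8=10 failures.
Subtract the second batch: 22−10=12 passes and 10−4=6 failures.

12 passes and 6 failures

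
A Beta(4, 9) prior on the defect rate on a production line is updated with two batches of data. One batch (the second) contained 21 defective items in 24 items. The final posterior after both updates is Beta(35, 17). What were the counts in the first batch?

Sequential conjugate updates are equivalent to a single update on the pooled data, so total successes = posterior α − prior α and total failures = posterior β − prior β.
Total across both batches: 35−4=31 defective items, 17−9=8 good items.
Subtract the second batch: 31−21=10 defective items and 8−3=5 good items.

10 defective items and 5 good items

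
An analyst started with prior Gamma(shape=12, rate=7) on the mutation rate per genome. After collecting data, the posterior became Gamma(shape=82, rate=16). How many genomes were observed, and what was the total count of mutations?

A Gamma(α, β) prior (rate parametrization) on a Poisson rate with n observations summing to S gives posterior Gamma(α+S, β+n).
Matching: Σxᵢ = 82 − 12 = 70 and n = 16 − 7 = 9.

n = 9 genomes with total 70 mutations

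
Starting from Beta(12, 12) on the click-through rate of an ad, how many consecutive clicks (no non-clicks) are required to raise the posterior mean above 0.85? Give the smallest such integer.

k = 57

After k clicks and 0 non-clicks the posterior is Beta(12+k, 12), with mean (12+k)/(12+12+k).
Set (12+k)/(24+k) > 0.85 and solve: k > (0.85·24 − 12)/(1 − 0.85) = 56.000.
The smallest integer exceeding 56.000 is 57, and checking k=57: (69)/(81) = 0.8519 > 0.85.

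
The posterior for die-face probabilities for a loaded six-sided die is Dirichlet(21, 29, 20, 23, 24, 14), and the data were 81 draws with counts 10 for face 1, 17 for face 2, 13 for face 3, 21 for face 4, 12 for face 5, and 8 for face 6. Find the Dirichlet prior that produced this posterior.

For a Dirichlet(α) prior with multinomial counts c, the posterior is Dirichlet(α + c) componentwise.
Subtract each count from the matching posterior parameter: 21−10=11, 29−17=12, 20−13=7, 23−21=2, 24−12=12, 14−8=6.

Dirichlet(11, 12, 7, 2, 12, 6)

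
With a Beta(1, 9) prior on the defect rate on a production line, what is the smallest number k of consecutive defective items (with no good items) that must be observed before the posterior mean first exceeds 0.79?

k = 33

After k defective items and 0 good items the posterior is Beta(1+k, 9), with mean (1+k)/(1+9+k).
Set (1+k)/(10+k) > 0.79 and solve: k > (0.79·10 − 1)/(1 − 0.79) = 32.857.
The smallest integer exceeding 32.857 is 33.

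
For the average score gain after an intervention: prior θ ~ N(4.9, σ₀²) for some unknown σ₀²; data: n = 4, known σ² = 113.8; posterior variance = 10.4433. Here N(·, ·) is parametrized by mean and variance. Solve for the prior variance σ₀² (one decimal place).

σ₀² = 16.5

Posterior precision equals prior precision plus data precision: 1/σ_n² = 1/σ₀² + n/σ².
So 1/σ₀² = 1/10.4433 − 4/113.8 = 0.095755 − 0.035149 = 0.060606.
Hence σ₀² = 1/0.060606 ≈ 16.5.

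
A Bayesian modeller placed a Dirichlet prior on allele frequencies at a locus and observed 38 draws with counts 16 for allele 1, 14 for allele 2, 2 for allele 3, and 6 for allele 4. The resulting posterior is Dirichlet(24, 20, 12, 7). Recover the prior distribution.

Dirichlet(8, 6, 10, 1)

For a Dirichlet(α) prior with multinomial counts c, the posterior is Dirichlet(α + c) componentwise.
Subtract each count from the matching posterior parameter: 24−16=8, 20−14=6, 12−2=10, 7−6=1.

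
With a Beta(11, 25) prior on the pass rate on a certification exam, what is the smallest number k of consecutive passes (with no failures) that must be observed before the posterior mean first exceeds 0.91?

k = 242

After k passes and 0 failures the posterior is Beta(11+k, 25), with mean (11+k)/(11+25+k).
Set (11+k)/(36+k) > 0.91 and solve: k > (0.91·36 − 11)/(1 − 0.91) = 241.778.
The smallest integer exceeding 241.778 is 242, and checking k=242: (253)/(278) = 0.9101 > 0.91.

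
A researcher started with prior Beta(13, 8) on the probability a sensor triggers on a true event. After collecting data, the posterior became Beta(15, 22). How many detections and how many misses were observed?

Beta is conjugate to the binomial likelihood: posterior = Beta(α+s, β+f).
Match parameters: s=15−13=2, f=22−8=14.

2 detections and 14 misses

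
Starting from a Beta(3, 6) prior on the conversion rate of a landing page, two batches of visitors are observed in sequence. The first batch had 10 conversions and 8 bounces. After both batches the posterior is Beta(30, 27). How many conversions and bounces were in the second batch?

17 conversions and 13 bounces

Sequential conjugate updates are equivalent to a single update on the pooled data, so total successes = posterior α − prior α and total failures = posterior β − prior β.
Total across both batches: 30−3=27 conversions, 27−6=21 bounces.
Subtract the first batch: 27−10=17 conversions and 21−8=13 bounces.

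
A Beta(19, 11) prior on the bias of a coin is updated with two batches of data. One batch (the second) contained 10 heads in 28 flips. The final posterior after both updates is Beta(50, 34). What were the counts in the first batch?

21 heads and 5 tails

Because Beta–binomial updating is additive in the counts, the combined data contributed (α_post−α_prior, β_post−β_prior) successes and failures.
Total across both batches: 50−19=31 heads, 34−11=23 tails.
Subtract the second batch: 31−10=21 heads and 23−18=5 tails.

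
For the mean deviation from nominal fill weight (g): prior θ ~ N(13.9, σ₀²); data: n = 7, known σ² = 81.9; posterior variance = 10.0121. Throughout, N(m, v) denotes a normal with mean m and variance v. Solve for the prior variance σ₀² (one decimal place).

σ₀² = 69.4

For the Normal–Normal model with known σ², precisions add: τ_n = τ₀ + n/σ².
So 1/σ₀² = 1/10.0121 − 7/81.9 = 0.099879 − 0.085470 = 0.014409.
Hence σ₀² = 1/0.014409 ≈ 69.4.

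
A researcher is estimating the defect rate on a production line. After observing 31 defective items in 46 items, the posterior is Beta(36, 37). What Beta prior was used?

Beta(5, 22)

Under Beta–binomial conjugacy the posterior parameters are (a+s, b+f).
So a = 36 − 31 = 5 and b = 37 − 15 = 22.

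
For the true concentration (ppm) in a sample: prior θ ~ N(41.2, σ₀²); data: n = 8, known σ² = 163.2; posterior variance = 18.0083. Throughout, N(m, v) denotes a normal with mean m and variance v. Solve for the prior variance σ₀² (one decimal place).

Posterior precision equals prior precision plus data precision: 1/σ_n² = 1/σ₀² + n/σ².
So 1/σ₀² = 1/18.0083 − 8/163.2 = 0.055530 − 0.049020 = 0.006510.
Hence σ₀² = 1/0.006510 ≈ 153.6.

σ₀² = 153.6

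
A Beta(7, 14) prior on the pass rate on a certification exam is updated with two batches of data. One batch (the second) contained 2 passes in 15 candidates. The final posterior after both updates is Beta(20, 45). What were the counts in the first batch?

11 passes and 18 failures

Sequential conjugate updates are equivalent to a single update on the pooled data, so total successes = posterior α − prior α and total failures = posterior β − prior β.
Total across both batches: 20−7=13 passes, 45−14=31 failures.
Subtract the second batch: 13−2=11 passes and 31−13=18 failures.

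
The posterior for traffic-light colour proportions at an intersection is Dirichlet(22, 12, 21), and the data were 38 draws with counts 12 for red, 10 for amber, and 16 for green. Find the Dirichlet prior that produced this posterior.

Dirichlet(10, 2, 5)

For a Dirichlet(α) prior with multinomial counts c, the posterior is Dirichlet(α + c) componentwise.
Subtract each count from the matching posterior parameter: 22−12=10, 12−10=2, 21−16=5.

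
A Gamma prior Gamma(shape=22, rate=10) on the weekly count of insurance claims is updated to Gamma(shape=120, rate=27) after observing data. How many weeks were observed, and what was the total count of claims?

A Gamma(α, β) prior (rate parametrization) on a Poisson rate with n observations summing to S gives posterior Gamma(α+S, β+n).
Matching: Σxᵢ = 120 − 22 = 98 and n = 27 − 10 = 17.

n = 17 weeks with total 98 claims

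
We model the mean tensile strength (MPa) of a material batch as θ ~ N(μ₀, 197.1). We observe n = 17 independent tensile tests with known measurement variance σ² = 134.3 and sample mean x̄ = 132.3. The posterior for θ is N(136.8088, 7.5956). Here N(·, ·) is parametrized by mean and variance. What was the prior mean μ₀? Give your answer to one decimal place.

μ₀ = 249.3

The posterior mean is a precision-weighted average: μ_n = (τ₀μ₀ + τ_data·x̄)/(τ₀+τ_data), with τ₀=1/σ₀² and τ_data=n/σ².
Here τ₀ = 1/197.1 = 0.005074 and τ_data = 17/134.3 = 0.126582, so τ_n = 0.131656.
Rearranging for μ₀: μ₀ = (μ_n·τ_n − τ_data·x̄)/τ₀ = (136.8088·0.131656 − 0.126582·132.3) / 0.005074 = 1.264901/0.005074 ≈ 249.3.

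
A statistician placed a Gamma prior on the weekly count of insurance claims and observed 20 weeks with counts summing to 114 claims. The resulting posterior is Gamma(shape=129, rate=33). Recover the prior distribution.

A Gamma(α, β) prior (rate parametrization) on a Poisson rate with n observations summing to S gives posterior Gamma(α+S, β+n).
So α = 129 − 114 = 15 and β = 33 − 20 = 13.

Gamma(shape=15, rate=13)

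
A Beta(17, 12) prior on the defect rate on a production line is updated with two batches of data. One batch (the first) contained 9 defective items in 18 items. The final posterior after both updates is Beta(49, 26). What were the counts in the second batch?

Sequential conjugate updates are equivalent to a single update on the pooled data, so total successes = posterior α − prior α and total failures = posterior β − prior β.
Total across both batches: 49−17=32 defective items, 26−12=14 good items.
Subtract the first batch: 32−9=23 defective items and 14−9=5 good items.

23 defective items and 5 good items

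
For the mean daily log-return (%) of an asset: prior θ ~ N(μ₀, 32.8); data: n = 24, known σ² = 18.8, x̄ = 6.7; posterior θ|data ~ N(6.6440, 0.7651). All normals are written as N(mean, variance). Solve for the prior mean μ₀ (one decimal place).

μ₀ = 4.3

The posterior mean is a precision-weighted average: μ_n = (τ₀μ₀ + τ_data·x̄)/(τ₀+τ_data), with τ₀=1/σ₀² and τ_data=n/σ².
Here τ₀ = 1/32.8 = 0.030488 and τ_data = 24/18.8 = 1.276596, so τ_n = 1.307084.
Rearranging for μ₀: μ₀ = (μ_n·τ_n − τ_data·x̄)/τ₀ = (6.6440·1.307084 − 1.276596·6.7) / 0.030488 = 0.131073/0.030488 ≈ 4.3.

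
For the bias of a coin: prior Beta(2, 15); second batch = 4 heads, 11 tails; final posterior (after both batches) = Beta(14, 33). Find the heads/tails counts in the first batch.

8 heads and 7 tails

Because Beta–binomial updating is additive in the counts, the combined data contributed (α_post−α_prior, β_post−β_prior) successes and failures.
Total across both batches: 14−2=12 heads, 33−15=18 tails.
Subtract the second batch: 12−4=8 heads and 18−11=7 tails.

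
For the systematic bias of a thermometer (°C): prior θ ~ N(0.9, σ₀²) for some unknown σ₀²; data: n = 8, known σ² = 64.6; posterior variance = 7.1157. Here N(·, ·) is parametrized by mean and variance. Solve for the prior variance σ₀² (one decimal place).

For the Normal–Normal model with known σ², precisions add: τ_n = τ₀ + n/σ².
So 1/σ₀² = 1/7.1157 − 8/64.6 = 0.140534 − 0.123839 = 0.016695.
Hence σ₀² = 1/0.016695 ≈ 59.9.

σ₀² = 59.9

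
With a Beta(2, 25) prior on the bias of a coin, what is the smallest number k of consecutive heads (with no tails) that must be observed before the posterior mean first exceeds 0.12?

k = 2

After k heads and 0 tails the posterior is Beta(2+k, 25), with mean (2+k)/(2+25+k).
Set (2+k)/(27+k) > 0.12 and solve: k > (0.12·27 − 2)/(1 − 0.12) = 1.409.
The smallest integer exceeding 1.409 is 2, and checking k=2: (4)/(29) = 0.1379 > 0.12.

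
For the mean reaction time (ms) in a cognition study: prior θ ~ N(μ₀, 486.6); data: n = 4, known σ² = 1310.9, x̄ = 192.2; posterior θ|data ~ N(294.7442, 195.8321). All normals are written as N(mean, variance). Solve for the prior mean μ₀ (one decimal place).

μ₀ = 447.0

With known observation variance, the Normal–Normal posterior has precision τ_n = τ₀ + n/σ² and mean μ_n = (τ₀μ₀ + (n/σ²)x̄)/τ_n.
Here τ₀ = 1/486.6 = 0.002055 and τ_data = 4/1310.9 = 0.003051, so τ_n = 0.005106.
Rearranging for μ₀: μ₀ = (μ_n·τ_n − τ_data·x̄)/τ₀ = (294.7442·0.005106 − 0.003051·192.2) / 0.002055 = 0.918562/0.002055 ≈ 447.0.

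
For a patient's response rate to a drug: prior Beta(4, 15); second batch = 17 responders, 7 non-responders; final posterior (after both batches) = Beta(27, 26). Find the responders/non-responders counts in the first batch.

6 responders and 4 non-responders

Because Beta–binomial updating is additive in the counts, the combined data contributed (α_post−α_prior, β_post−β_prior) successes and failures.
Total across both batches: 27−4=23 responders, 26−15=11 non-responders.
Subtract the second batch: 23−17=6 responders and 11−7=4 non-responders.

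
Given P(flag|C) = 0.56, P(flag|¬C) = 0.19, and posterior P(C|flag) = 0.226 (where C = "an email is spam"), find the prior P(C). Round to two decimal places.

P(C) = 0.09

In odds form, posterior odds = prior odds × likelihood ratio, so prior odds = posterior odds ÷ LR.
Posterior odds = 0.226/(1−0.226) = 0.2920. LR = 0.56/0.19 = 2.9474.
Prior odds = 0.2920/2.9474 = 0.0991, so P(C) = 0.0991/(1+0.0991) ≈ 0.09.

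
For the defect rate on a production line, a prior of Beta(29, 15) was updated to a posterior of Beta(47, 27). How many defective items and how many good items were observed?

A Beta(a, b) prior with s successes and f failures in binomial data gives a Beta(a+s, b+f) posterior.
Match parameters: s=47−29=18, f=27−15=12.

18 defective items and 12 good items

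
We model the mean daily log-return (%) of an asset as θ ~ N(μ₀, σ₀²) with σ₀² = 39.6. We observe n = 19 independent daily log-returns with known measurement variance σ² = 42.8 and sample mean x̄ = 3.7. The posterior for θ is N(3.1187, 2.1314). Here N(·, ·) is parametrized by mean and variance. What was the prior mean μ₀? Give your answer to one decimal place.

The posterior mean is a precision-weighted average: μ_n = (τ₀μ₀ + τ_data·x̄)/(τ₀+τ_data), with τ₀=1/σ₀² and τ_data=n/σ².
Here τ₀ = 1/39.6 = 0.025253 and τ_data = 19/42.8 = 0.443925, so τ_n = 0.469178.
Rearranging for μ₀: μ₀ = (μ_n·τ_n − τ_data·x̄)/τ₀ = (3.1187·0.469178 − 0.443925·3.7) / 0.025253 = -0.179297/0.025253 ≈ -7.1.

μ₀ = -7.1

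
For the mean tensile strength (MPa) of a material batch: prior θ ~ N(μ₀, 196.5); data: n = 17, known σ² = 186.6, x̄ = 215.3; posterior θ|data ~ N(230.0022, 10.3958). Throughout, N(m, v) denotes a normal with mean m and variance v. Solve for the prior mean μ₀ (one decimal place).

The posterior mean is a precision-weighted average: μ_n = (τ₀μ₀ + τ_data·x̄)/(τ₀+τ_data), with τ₀=1/σ₀² and τ_data=n/σ².
Here τ₀ = 1/196.5 = 0.005089 and τ_data = 17/186.6 = 0.091104, so τ_n = 0.096193.
Rearranging for μ₀: μ₀ = (μ_n·τ_n − τ_data·x̄)/τ₀ = (230.0022·0.096193 − 0.091104·215.3) / 0.005089 = 2.509910/0.005089 ≈ 493.2.

μ₀ = 493.2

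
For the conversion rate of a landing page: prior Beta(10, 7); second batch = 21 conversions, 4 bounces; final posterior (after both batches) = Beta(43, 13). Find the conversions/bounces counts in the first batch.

12 conversions and 2 bounces

Sequential conjugate updates are equivalent to a single update on the pooled data, so total successes = posterior α − prior α and total failures = posterior β − prior β.
Total across both batches: 43−10=33 conversions, 13−7=6 bounces.
Subtract the second batch: 33−21=12 conversions and 6−4=2 bounces.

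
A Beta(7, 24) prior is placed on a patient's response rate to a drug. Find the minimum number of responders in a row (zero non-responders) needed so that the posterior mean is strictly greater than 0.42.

After k responders and 0 non-responders the posterior is Beta(7+k, 24), with mean (7+k)/(7+24+k).
Set (7+k)/(31+k) > 0.42 and solve: k > (0.42·31 − 7)/(1 − 0.42) = 10.379.
The smallest integer exceeding 10.379 is 11, and checking k=11: (18)/(42) = 0.4286 > 0.42.

k = 11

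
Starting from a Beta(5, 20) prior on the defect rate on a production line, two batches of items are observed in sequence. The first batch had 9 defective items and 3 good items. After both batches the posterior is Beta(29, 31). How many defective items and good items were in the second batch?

15 defective items and 8 good items

Because Beta–binomial updating is additive in the counts, the combined data contributed (α_post−α_prior, β_post−β_prior) successes and failures.
Total across both batches: 29−5=24 defective items, 31−20=11 good items.
Subtract the first batch: 24−9=15 defective items and 11−3=8 good items.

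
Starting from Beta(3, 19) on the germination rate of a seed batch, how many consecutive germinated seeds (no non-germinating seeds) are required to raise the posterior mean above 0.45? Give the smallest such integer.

k = 13

After k germinated seeds and 0 non-germinating seeds the posterior is Beta(3+k, 19), with mean (3+k)/(3+19+k).
Set (3+k)/(22+k) > 0.45 and solve: k > (0.45·22 − 3)/(1 − 0.45) = 12.545.
The smallest integer exceeding 12.545 is 13, and checking k=13: (16)/(35) = 0.4571 > 0.45.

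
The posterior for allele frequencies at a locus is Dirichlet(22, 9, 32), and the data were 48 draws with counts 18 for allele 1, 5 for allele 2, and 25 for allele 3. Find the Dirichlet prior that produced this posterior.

For a Dirichlet(α) prior with multinomial counts c, the posterior is Dirichlet(α + c) componentwise.
Subtract each count from the matching posterior parameter: 22−18=4, 9−5=4, 32−25=7.

Dirichlet(4, 4, 7)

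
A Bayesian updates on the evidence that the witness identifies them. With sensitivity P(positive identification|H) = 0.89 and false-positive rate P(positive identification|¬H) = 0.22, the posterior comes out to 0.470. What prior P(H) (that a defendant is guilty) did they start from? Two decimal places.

P(H) = 0.18

In odds form, posterior odds = prior odds × likelihood ratio, so prior odds = posterior odds ÷ LR.
Posterior odds = 0.470/(1−0.470) = 0.8868. LR = 0.89/0.22 = 4.0455.
Prior odds = 0.8868/4.0455 = 0.2192, so P(H) = 0.2192/(1+0.2192) ≈ 0.18.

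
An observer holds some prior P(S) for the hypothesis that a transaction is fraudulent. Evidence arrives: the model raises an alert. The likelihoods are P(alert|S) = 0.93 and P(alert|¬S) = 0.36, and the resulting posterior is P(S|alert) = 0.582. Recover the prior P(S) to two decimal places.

P(S) = 0.35

In odds form, posterior odds = prior odds × likelihood ratio, so prior odds = posterior odds ÷ LR.
Posterior odds = 0.582/(1−0.582) = 1.3923. LR = 0.93/0.36 = 2.5833.
Prior odds = 1.3923/2.5833 = 0.5390, so P(S) = 0.5390/(1+0.5390) ≈ 0.35.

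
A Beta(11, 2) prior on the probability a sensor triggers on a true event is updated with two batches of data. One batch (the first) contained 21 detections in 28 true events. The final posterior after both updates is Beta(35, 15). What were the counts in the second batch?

Sequential conjugate updates are equivalent to a single update on the pooled data, so total successes = posterior α − prior α and total failures = posterior β − prior β.
Total across both batches: 35−11=24 detections, 15−2=13 misses.
Subtract the first batch: 24−21=3 detections and 13−7=6 misses.

3 detections and 6 misses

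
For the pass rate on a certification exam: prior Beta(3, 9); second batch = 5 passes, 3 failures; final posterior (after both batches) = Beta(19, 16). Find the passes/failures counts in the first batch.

Because Beta–binomial updating is additive in the counts, the combined data contributed (α_post−α_prior, β_post−β_prior) successes and failures.
Total across both batches: 19−3=16 passes, 16−9=7 failures.
Subtract the second batch: 16−5=11 passes and 7−3=4 failures.

11 passes and 4 failures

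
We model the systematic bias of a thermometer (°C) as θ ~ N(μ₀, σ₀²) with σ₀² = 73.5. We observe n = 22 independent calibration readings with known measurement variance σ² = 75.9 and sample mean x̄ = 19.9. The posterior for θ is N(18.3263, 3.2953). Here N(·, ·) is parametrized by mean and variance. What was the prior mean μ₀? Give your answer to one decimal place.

With known observation variance, the Normal–Normal posterior has precision τ_n = τ₀ + n/σ² and mean μ_n = (τ₀μ₀ + (n/σ²)x̄)/τ_n.
Here τ₀ = 1/73.5 = 0.013605 and τ_data = 22/75.9 = 0.289855, so τ_n = 0.303460.
Rearranging for μ₀: μ₀ = (μ_n·τ_n − τ_data·x̄)/τ₀ = (18.3263·0.303460 − 0.289855·19.9) / 0.013605 = -0.206816/0.013605 ≈ -15.2.

μ₀ = -15.2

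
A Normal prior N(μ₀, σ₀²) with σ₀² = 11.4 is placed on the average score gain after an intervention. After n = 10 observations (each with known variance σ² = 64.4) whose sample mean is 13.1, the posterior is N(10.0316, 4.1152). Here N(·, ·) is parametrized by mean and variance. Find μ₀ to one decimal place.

μ₀ = 4.6

The posterior mean is a precision-weighted average: μ_n = (τ₀μ₀ + τ_data·x̄)/(τ₀+τ_data), with τ₀=1/σ₀² and τ_data=n/σ².
Here τ₀ = 1/11.4 = 0.087719 and τ_data = 10/64.4 = 0.155280, so τ_n = 0.242999.
Rearranging for μ₀: μ₀ = (μ_n·τ_n − τ_data·x̄)/τ₀ = (10.0316·0.242999 − 0.155280·13.1) / 0.087719 = 0.403501/0.087719 ≈ 4.6.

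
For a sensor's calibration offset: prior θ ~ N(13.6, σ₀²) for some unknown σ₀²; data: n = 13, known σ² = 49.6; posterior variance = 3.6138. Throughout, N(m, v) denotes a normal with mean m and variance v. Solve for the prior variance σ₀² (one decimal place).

Posterior precision equals prior precision plus data precision: 1/σ_n² = 1/σ₀² + n/σ².
So 1/σ₀² = 1/3.6138 − 13/49.6 = 0.276717 − 0.262097 = 0.014620.
Hence σ₀² = 1/0.014620 ≈ 68.4.

σ₀² = 68.4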